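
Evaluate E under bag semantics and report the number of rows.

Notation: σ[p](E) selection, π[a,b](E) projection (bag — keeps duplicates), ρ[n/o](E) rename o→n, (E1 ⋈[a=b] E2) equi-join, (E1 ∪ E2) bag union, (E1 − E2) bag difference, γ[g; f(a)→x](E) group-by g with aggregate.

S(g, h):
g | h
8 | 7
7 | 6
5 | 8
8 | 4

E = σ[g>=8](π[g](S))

Row counts bottom-up:
  S → 4
  π[g](S) → 4
  σ[g>=8](π[g](S)) → 2

|E| = 2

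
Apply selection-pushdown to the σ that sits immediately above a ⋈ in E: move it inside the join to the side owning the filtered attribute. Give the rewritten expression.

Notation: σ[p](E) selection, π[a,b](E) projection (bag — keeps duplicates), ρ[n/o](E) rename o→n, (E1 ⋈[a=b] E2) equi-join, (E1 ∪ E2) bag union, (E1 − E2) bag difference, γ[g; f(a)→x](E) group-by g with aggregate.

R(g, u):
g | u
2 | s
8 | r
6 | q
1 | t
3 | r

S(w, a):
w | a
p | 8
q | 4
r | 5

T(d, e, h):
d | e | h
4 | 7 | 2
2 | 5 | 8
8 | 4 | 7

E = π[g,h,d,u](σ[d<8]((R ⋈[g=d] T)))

σ filters on d, owned by the right side.
E' = π[g,h,d,u]((R ⋈[g=d] σ[d<8](T)))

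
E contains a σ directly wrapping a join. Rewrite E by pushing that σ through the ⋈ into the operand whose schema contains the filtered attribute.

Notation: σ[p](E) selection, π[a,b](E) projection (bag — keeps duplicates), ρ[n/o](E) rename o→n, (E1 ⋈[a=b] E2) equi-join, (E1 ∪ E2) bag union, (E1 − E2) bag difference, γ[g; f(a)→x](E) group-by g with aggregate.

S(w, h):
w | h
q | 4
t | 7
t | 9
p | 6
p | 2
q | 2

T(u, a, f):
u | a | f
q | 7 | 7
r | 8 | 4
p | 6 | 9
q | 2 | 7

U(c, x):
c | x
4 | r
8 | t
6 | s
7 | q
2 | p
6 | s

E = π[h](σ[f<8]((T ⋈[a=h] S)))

σ filters on f, owned by the left side.
E' = π[h]((σ[f<8](T) ⋈[a=h] S))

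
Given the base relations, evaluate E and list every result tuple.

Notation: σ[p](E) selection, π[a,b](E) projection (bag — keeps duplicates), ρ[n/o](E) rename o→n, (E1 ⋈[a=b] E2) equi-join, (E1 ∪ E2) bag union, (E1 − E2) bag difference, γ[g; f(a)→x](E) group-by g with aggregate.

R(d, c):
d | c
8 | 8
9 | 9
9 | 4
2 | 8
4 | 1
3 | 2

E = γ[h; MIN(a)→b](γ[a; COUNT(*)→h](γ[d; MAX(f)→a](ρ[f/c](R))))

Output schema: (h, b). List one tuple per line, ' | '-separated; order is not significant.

Per-node cardinality:
  R → 6
  ρ[f/c](R) → 6
  γ[d; MAX(f)→a](ρ[f/c](R)) → 5
  γ[a; COUNT(*)→h](γ[d; MAX(f)→a](ρ[f/c](R))) → 4
  γ[h; MIN(a)→b](γ[a; COUNT(*)→h](γ[d; MAX(f)→a](ρ[f/c](R)))) → 2

== RESULT ==
h | b
1 | 1
2 | 8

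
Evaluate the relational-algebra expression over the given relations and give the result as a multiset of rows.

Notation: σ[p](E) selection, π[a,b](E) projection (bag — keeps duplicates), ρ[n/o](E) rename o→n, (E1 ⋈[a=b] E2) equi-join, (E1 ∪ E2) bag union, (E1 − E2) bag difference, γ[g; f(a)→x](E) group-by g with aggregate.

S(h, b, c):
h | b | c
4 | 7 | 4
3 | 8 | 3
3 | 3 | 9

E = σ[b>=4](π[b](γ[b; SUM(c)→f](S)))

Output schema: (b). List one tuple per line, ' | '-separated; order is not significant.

Subexpression sizes:
  S → 3
  γ[b; SUM(c)→f](S) → 3
  π[b](γ[b; SUM(c)→f](S)) → 3
  σ[b>=4](π[b](γ[b; SUM(c)→f](S))) → 2

== RESULT ==
b
7
8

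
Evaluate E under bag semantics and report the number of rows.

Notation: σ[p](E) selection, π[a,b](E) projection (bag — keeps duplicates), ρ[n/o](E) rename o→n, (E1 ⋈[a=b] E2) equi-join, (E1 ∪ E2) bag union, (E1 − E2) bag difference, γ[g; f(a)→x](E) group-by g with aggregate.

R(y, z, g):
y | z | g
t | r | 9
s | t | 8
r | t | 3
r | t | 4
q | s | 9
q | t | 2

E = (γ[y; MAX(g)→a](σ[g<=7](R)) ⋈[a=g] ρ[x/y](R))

Subexpression sizes:
  R → 6
  σ[g<=7](R) → 3
  γ[y; MAX(g)→a](σ[g<=7](R)) → 2
  R → 6
  ρ[x/y](R) → 6
  (γ[y; MAX(g)→a](σ[g<=7](R)) ⋈[a=g] ρ[x/y](R)) → 2

|E| = 2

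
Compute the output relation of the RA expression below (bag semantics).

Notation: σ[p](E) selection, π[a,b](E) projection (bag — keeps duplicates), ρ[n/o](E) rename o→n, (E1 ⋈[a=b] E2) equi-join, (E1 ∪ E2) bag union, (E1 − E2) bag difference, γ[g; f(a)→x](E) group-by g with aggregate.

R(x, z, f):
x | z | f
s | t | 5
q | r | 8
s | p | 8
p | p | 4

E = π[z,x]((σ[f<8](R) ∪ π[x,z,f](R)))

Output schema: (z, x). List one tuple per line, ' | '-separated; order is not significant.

Subexpression sizes:
  R → 4
  σ[f<8](R) → 2
  R → 4
  π[x,z,f](R) → 4
  (σ[f<8](R) ∪ π[x,z,f](R)) → 6
  π[z,x]((σ[f<8](R) ∪ π[x,z,f](R))) → 6

== RESULT ==
z | x
p | p
p | p
p | s
r | q
t | s
t | s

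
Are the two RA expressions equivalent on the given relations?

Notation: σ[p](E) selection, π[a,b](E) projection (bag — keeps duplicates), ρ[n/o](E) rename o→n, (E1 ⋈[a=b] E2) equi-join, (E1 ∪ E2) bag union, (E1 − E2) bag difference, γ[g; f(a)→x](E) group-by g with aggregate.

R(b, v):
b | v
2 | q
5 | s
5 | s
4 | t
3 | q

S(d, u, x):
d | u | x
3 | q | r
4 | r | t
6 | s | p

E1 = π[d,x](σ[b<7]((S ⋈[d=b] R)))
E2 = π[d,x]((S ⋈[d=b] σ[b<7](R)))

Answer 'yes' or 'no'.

E1 row counts bottom-up:
  S → 3
  R → 5
  (S ⋈[d=b] R) → 2
  σ[b<7]((S ⋈[d=b] R)) → 2
  π[d,x](σ[b<7]((S ⋈[d=b] R))) → 2
E2 row counts bottom-up:
  S → 3
  R → 5
  σ[b<7](R) → 5
  (S ⋈[d=b] σ[b<7](R)) → 2
  π[d,x]((S ⋈[d=b] σ[b<7](R))) → 2

E1 and E2 produce the same multiset:
d | x
3 | r
4 | t

yes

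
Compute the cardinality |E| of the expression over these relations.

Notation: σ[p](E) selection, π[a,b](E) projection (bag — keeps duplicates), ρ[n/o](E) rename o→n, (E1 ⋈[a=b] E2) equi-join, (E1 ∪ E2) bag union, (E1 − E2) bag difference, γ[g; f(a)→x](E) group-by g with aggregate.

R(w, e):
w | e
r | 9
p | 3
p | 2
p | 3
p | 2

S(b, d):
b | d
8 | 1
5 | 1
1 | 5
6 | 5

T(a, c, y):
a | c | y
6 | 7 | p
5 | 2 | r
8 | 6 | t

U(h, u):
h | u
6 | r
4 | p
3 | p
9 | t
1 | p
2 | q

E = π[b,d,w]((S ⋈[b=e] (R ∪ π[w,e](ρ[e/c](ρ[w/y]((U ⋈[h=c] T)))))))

Stepwise |·|:
  S → 4
  R → 5
  U → 6
  T → 3
  (U ⋈[h=c] T) → 2
  ρ[w/y]((U ⋈[h=c] T)) → 2
  ρ[e/c](ρ[w/y]((U ⋈[h=c] T))) → 2
  π[w,e](ρ[e/c](ρ[w/y]((U ⋈[h=c] T)))) → 2
  (R ∪ π[w,e](ρ[e/c](ρ[w/y]((U ⋈[h=c] T))))) → 7
  (S ⋈[b=e] (R ∪ π[w,e](ρ[e/c](ρ[w/y]((U ⋈[h=c] T)))))) → 1
  π[b,d,w]((S ⋈[b=e] (R ∪ π[w,e](ρ[e/c](ρ[w/y]((U ⋈[h=c] T))))))) → 1

|E| = 1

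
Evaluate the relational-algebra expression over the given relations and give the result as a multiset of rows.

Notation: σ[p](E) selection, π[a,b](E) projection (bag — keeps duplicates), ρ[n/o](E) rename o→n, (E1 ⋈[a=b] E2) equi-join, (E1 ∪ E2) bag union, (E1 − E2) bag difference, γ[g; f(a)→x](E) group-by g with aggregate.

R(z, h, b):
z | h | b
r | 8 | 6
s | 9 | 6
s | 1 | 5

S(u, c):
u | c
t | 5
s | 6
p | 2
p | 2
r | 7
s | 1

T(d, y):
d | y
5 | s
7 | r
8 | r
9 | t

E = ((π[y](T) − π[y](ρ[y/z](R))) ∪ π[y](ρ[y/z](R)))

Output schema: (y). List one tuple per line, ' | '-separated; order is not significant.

Per-node cardinality:
  T → 4
  π[y](T) → 4
  R → 3
  ρ[y/z](R) → 3
  π[y](ρ[y/z](R)) → 3
  (π[y](T) − π[y](ρ[y/z](R))) → 2
  R → 3
  ρ[y/z](R) → 3
  π[y](ρ[y/z](R)) → 3
  ((π[y](T) − π[y](ρ[y/z](R))) ∪ π[y](ρ[y/z](R))) → 5

== RESULT ==
y
r
r
s
s
t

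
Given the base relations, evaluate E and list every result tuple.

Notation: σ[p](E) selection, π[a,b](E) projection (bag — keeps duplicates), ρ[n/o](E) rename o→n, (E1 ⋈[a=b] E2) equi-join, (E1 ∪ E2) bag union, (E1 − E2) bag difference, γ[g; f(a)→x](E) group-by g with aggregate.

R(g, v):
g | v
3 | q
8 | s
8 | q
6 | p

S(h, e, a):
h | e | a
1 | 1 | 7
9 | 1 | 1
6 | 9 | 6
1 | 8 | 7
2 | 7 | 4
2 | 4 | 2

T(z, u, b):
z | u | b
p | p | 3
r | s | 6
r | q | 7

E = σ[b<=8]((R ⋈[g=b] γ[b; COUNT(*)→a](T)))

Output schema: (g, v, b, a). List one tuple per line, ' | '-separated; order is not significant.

Subexpression sizes:
  R → 4
  T → 3
  γ[b; COUNT(*)→a](T) → 3
  (R ⋈[g=b] γ[b; COUNT(*)→a](T)) → 2
  σ[b<=8]((R ⋈[g=b] γ[b; COUNT(*)→a](T))) → 2

== RESULT ==
g | v | b | a
3 | q | 3 | 1
6 | p | 6 | 1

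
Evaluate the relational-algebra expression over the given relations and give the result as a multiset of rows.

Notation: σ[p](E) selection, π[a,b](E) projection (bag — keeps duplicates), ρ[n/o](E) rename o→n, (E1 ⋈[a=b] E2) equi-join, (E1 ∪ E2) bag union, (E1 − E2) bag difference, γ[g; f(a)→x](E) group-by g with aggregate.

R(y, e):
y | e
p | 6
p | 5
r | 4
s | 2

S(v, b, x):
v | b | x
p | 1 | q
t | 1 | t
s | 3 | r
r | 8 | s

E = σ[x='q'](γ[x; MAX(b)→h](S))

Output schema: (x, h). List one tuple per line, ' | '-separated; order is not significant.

Row counts bottom-up:
  S → 4
  γ[x; MAX(b)→h](S) → 4
  σ[x='q'](γ[x; MAX(b)→h](S)) → 1

== RESULT ==
x | h
q | 1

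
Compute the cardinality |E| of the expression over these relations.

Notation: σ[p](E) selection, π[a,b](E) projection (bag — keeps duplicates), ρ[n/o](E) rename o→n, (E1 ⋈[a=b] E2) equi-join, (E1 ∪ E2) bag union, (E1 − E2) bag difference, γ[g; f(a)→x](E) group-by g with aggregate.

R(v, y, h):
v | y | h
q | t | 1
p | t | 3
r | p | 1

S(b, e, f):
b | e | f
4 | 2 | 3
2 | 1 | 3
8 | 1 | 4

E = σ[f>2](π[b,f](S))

Subexpression sizes:
  S → 3
  π[b,f](S) → 3
  σ[f>2](π[b,f](S)) → 3

|E| = 3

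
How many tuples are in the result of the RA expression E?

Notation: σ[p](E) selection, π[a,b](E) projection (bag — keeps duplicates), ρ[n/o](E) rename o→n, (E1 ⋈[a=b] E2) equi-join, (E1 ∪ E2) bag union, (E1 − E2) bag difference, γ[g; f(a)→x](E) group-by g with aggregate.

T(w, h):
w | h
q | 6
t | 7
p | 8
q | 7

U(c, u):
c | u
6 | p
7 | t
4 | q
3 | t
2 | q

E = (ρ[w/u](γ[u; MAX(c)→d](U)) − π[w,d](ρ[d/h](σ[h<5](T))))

Per-node cardinality:
  U → 5
  γ[u; MAX(c)→d](U) → 3
  ρ[w/u](γ[u; MAX(c)→d](U)) → 3
  T → 4
  σ[h<5](T) → 0
  ρ[d/h](σ[h<5](T)) → 0
  π[w,d](ρ[d/h](σ[h<5](T))) → 0
  (ρ[w/u](γ[u; MAX(c)→d](U)) − π[w,d](ρ[d/h](σ[h<5](T)))) → 3

|E| = 3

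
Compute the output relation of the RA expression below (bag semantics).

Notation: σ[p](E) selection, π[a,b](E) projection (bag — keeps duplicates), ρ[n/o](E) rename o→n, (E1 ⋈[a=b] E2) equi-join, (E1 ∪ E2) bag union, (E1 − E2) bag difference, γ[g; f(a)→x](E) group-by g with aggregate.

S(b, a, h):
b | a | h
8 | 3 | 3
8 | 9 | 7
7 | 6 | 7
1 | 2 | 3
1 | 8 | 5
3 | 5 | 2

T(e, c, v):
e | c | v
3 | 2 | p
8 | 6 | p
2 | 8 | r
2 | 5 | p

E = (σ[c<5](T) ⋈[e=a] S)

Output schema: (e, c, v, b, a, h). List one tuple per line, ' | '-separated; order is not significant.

Per-node cardinality:
  T → 4
  σ[c<5](T) → 1
  S → 6
  (σ[c<5](T) ⋈[e=a] S) → 1

== RESULT ==
e | c | v | b | a | h
3 | 2 | p | 8 | 3 | 3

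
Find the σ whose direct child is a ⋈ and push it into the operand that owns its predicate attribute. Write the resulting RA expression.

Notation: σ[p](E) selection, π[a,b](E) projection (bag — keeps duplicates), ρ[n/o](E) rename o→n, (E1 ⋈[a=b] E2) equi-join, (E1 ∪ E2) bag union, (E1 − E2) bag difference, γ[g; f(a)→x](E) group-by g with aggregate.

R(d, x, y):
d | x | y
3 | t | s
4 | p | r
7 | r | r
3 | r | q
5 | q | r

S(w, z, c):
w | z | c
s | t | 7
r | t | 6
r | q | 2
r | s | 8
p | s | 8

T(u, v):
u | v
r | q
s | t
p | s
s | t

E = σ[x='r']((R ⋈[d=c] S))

σ filters on x, owned by the left side.
E' = (σ[x='r'](R) ⋈[d=c] S)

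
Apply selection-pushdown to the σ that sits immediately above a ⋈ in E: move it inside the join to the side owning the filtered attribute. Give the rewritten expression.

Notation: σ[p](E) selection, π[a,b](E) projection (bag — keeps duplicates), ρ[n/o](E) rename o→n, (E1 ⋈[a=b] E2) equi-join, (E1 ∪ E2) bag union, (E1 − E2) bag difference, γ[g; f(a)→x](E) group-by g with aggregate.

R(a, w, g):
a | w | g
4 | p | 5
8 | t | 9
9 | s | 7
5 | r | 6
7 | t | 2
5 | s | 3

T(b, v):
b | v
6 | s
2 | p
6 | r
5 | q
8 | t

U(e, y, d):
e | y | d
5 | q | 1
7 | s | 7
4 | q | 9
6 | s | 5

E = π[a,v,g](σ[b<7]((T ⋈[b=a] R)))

σ filters on b, owned by the left side.
E' = π[a,v,g]((σ[b<7](T) ⋈[b=a] R))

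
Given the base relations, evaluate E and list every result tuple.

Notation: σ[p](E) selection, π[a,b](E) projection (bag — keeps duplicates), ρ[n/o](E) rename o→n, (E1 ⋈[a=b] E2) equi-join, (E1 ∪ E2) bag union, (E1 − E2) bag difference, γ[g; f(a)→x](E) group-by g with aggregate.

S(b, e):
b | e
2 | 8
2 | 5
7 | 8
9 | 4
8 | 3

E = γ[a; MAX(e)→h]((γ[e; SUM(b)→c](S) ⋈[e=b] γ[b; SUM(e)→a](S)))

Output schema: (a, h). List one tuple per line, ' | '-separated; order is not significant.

Stepwise |·|:
  S → 5
  γ[e; SUM(b)→c](S) → 4
  S → 5
  γ[b; SUM(e)→a](S) → 4
  (γ[e; SUM(b)→c](S) ⋈[e=b] γ[b; SUM(e)→a](S)) → 1
  γ[a; MAX(e)→h]((γ[e; SUM(b)→c](S) ⋈[e=b] γ[b; SUM(e)→a](S))) → 1

== RESULT ==
a | h
3 | 8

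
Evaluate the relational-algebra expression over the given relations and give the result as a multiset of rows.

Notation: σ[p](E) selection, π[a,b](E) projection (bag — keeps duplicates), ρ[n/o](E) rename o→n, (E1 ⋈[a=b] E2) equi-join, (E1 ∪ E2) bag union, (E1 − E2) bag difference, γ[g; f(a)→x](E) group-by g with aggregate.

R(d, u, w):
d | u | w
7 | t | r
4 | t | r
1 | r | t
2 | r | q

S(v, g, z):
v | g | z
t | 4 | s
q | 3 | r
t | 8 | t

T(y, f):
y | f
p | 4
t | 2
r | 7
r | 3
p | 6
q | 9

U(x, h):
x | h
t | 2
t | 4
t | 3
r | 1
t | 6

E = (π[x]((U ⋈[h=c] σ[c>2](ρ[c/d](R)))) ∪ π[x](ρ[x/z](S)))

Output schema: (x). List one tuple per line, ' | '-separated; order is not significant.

Per-node cardinality:
  U → 5
  R → 4
  ρ[c/d](R) → 4
  σ[c>2](ρ[c/d](R)) → 2
  (U ⋈[h=c] σ[c>2](ρ[c/d](R))) → 1
  π[x]((U ⋈[h=c] σ[c>2](ρ[c/d](R)))) → 1
  S → 3
  ρ[x/z](S) → 3
  π[x](ρ[x/z](S)) → 3
  (π[x]((U ⋈[h=c] σ[c>2](ρ[c/d](R)))) ∪ π[x](ρ[x/z](S))) → 4

== RESULT ==
x
r
s
t
t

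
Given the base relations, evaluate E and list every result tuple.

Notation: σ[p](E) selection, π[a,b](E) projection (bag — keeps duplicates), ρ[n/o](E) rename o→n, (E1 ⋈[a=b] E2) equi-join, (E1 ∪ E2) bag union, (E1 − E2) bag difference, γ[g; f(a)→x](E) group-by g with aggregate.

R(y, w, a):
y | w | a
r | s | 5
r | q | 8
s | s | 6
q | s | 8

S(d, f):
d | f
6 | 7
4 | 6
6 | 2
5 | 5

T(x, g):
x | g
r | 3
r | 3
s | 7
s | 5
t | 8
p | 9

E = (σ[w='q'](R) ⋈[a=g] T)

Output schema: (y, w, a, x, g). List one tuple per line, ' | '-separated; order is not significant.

Per-node cardinality:
  R → 4
  σ[w='q'](R) → 1
  T → 6
  (σ[w='q'](R) ⋈[a=g] T) → 1

== RESULT ==
y | w | a | x | g
r | q | 8 | t | 8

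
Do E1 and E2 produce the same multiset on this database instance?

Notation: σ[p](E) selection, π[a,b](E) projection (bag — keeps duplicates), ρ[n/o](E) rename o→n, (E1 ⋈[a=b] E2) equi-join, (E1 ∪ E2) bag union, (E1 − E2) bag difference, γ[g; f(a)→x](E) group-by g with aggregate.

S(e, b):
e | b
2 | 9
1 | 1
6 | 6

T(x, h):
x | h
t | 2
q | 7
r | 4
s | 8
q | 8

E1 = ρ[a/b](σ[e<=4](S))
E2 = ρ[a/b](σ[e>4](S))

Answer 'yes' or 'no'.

E1 subexpression sizes:
  S → 3
  σ[e<=4](S) → 2
  ρ[a/b](σ[e<=4](S)) → 2
E2 subexpression sizes:
  S → 3
  σ[e>4](S) → 1
  ρ[a/b](σ[e>4](S)) → 1

E1 result:
e | a
1 | 1
2 | 9
E2 result:
e | a
6 | 6
Witness: (6, 6) appears 0× in E1 but 1× in E2.

no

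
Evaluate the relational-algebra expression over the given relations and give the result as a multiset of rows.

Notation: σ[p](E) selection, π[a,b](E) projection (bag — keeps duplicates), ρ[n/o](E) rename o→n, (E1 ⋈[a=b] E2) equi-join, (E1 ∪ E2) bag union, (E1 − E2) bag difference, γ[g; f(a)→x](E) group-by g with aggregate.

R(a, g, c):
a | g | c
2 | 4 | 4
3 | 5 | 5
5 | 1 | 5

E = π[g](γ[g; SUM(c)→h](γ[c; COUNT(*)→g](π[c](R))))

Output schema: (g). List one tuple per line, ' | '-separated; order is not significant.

Per-node cardinality:
  R → 3
  π[c](R) → 3
  γ[c; COUNT(*)→g](π[c](R)) → 2
  γ[g; SUM(c)→h](γ[c; COUNT(*)→g](π[c](R))) → 2
  π[g](γ[g; SUM(c)→h](γ[c; COUNT(*)→g](π[c](R)))) → 2

== RESULT ==
g
1
2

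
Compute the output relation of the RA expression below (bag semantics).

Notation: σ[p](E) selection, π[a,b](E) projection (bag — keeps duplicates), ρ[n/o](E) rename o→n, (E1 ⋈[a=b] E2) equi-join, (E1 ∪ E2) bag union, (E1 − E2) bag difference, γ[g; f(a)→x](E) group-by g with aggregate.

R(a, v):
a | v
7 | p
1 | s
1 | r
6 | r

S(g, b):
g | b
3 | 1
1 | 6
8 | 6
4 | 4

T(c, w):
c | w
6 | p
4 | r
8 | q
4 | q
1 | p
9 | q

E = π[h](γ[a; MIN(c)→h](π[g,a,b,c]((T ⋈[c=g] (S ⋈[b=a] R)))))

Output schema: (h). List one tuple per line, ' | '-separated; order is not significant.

Subexpression sizes:
  T → 6
  S → 4
  R → 4
  (S ⋈[b=a] R) → 4
  (T ⋈[c=g] (S ⋈[b=a] R)) → 2
  π[g,a,b,c]((T ⋈[c=g] (S ⋈[b=a] R))) → 2
  γ[a; MIN(c)→h](π[g,a,b,c]((T ⋈[c=g] (S ⋈[b=a] R)))) → 1
  π[h](γ[a; MIN(c)→h](π[g,a,b,c]((T ⋈[c=g] (S ⋈[b=a] R))))) → 1

== RESULT ==
h
1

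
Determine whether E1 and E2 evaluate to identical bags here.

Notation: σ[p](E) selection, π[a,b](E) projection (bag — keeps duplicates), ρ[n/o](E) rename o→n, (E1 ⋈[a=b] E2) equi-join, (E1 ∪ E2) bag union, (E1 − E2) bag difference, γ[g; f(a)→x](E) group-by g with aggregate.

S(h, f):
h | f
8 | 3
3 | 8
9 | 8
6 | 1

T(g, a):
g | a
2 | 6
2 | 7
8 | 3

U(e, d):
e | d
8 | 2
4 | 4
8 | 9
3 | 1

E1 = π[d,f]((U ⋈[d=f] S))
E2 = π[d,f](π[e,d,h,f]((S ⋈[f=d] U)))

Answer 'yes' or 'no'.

E1 stepwise |·|:
  U → 4
  S → 4
  (U ⋈[d=f] S) → 1
  π[d,f]((U ⋈[d=f] S)) → 1
E2 stepwise |·|:
  S → 4
  U → 4
  (S ⋈[f=d] U) → 1
  π[e,d,h,f]((S ⋈[f=d] U)) → 1
  π[d,f](π[e,d,h,f]((S ⋈[f=d] U))) → 1

E1 and E2 produce the same multiset:
d | f
1 | 1

yes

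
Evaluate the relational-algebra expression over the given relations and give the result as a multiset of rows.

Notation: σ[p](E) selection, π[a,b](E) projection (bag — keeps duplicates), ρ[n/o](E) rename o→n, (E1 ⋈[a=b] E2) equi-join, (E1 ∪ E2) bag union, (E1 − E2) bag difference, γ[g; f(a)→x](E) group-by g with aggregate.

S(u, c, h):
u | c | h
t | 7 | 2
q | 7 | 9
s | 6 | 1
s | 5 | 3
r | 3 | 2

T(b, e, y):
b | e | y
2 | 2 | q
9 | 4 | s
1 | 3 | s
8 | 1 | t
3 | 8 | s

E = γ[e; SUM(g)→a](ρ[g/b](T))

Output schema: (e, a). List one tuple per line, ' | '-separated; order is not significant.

Subexpression sizes:
  T → 5
  ρ[g/b](T) → 5
  γ[e; SUM(g)→a](ρ[g/b](T)) → 5

== RESULT ==
e | a
1 | 8
2 | 2
3 | 1
4 | 9
8 | 3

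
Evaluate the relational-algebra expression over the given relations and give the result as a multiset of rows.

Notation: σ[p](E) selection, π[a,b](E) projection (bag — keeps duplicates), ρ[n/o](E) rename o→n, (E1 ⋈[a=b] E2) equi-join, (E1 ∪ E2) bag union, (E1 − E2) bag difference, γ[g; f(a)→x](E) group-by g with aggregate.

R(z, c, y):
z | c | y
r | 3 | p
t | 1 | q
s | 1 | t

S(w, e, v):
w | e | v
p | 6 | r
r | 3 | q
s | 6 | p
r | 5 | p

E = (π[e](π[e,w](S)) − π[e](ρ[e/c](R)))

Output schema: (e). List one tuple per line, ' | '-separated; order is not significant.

Stepwise |·|:
  S → 4
  π[e,w](S) → 4
  π[e](π[e,w](S)) → 4
  R → 3
  ρ[e/c](R) → 3
  π[e](ρ[e/c](R)) → 3
  (π[e](π[e,w](S)) − π[e](ρ[e/c](R))) → 3

== RESULT ==
e
5
6
6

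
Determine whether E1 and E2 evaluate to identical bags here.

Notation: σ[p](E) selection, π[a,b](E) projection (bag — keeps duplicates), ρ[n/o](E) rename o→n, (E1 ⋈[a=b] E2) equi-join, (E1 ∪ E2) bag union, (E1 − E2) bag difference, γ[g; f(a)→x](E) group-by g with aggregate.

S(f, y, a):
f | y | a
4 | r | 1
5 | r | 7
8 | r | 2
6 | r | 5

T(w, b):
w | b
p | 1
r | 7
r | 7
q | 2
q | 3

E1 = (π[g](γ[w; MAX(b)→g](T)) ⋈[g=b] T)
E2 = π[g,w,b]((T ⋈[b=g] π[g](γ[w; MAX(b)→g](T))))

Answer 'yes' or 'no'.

E1 stepwise |·|:
  T → 5
  γ[w; MAX(b)→g](T) → 3
  π[g](γ[w; MAX(b)→g](T)) → 3
  T → 5
  (π[g](γ[w; MAX(b)→g](T)) ⋈[g=b] T) → 4
E2 stepwise |·|:
  T → 5
  T → 5
  γ[w; MAX(b)→g](T) → 3
  π[g](γ[w; MAX(b)→g](T)) → 3
  (T ⋈[b=g] π[g](γ[w; MAX(b)→g](T))) → 4
  π[g,w,b]((T ⋈[b=g] π[g](γ[w; MAX(b)→g](T)))) → 4

E1 and E2 produce the same multiset:
g | w | b
1 | p | 1
3 | q | 3
7 | r | 7
7 | r | 7

yes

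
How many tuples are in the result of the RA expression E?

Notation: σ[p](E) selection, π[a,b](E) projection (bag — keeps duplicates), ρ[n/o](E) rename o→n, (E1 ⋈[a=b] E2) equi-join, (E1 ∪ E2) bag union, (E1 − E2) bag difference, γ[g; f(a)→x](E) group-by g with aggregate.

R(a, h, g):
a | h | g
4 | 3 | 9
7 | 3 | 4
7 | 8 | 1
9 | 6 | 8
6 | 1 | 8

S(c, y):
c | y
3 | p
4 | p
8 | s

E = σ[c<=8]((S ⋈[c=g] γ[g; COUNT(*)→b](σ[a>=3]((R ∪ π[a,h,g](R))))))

Stepwise |·|:
  S → 3
  R → 5
  R → 5
  π[a,h,g](R) → 5
  (R ∪ π[a,h,g](R)) → 10
  σ[a>=3]((R ∪ π[a,h,g](R))) → 10
  γ[g; COUNT(*)→b](σ[a>=3]((R ∪ π[a,h,g](R)))) → 4
  (S ⋈[c=g] γ[g; COUNT(*)→b](σ[a>=3]((R ∪ π[a,h,g](R))))) → 2
  σ[c<=8]((S ⋈[c=g] γ[g; COUNT(*)→b](σ[a>=3]((R ∪ π[a,h,g](R)))))) → 2

|E| = 2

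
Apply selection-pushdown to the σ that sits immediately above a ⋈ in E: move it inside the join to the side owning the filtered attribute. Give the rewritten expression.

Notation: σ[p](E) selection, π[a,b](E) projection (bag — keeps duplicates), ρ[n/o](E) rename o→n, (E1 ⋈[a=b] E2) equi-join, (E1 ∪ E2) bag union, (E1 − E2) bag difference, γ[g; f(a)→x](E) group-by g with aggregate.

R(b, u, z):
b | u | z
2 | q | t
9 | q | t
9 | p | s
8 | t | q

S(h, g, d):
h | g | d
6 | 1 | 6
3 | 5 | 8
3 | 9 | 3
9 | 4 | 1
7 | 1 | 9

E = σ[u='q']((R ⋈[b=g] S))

σ filters on u, owned by the left side.
E' = (σ[u='q'](R) ⋈[b=g] S)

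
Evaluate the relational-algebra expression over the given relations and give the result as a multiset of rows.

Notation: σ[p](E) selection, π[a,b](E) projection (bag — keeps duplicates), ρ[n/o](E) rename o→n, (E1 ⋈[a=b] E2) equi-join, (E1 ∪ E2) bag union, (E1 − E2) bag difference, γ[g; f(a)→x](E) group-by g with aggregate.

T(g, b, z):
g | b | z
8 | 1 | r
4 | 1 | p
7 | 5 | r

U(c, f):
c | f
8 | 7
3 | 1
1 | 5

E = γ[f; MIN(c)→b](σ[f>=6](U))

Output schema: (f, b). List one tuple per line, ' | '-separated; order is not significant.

Per-node cardinality:
  U → 3
  σ[f>=6](U) → 1
  γ[f; MIN(c)→b](σ[f>=6](U)) → 1

== RESULT ==
f | b
7 | 8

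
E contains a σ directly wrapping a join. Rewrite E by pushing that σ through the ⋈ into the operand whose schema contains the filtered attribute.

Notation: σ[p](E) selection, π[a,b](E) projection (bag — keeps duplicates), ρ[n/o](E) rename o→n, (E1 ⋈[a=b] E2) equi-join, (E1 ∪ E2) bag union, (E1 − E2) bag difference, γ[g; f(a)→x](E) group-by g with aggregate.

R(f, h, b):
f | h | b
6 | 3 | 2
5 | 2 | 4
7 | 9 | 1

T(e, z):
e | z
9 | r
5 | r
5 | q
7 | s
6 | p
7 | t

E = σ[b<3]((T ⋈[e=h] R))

σ filters on b, owned by the right side.
E' = (T ⋈[e=h] σ[b<3](R))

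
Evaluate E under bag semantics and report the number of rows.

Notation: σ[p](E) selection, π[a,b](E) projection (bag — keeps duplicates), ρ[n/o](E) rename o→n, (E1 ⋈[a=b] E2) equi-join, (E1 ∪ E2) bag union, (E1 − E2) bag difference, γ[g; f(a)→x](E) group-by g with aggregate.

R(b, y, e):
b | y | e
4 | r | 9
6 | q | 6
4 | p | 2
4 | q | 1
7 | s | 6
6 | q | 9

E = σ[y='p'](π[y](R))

Subexpression sizes:
  R → 6
  π[y](R) → 6
  σ[y='p'](π[y](R)) → 1

|E| = 1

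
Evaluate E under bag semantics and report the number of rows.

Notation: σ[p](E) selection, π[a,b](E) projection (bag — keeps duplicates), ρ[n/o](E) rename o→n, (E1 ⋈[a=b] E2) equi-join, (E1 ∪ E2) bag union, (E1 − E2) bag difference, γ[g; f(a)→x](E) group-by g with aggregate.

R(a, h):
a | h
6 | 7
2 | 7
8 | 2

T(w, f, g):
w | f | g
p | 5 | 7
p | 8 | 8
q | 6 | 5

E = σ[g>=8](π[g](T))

Per-node cardinality:
  T → 3
  π[g](T) → 3
  σ[g>=8](π[g](T)) → 1

|E| = 1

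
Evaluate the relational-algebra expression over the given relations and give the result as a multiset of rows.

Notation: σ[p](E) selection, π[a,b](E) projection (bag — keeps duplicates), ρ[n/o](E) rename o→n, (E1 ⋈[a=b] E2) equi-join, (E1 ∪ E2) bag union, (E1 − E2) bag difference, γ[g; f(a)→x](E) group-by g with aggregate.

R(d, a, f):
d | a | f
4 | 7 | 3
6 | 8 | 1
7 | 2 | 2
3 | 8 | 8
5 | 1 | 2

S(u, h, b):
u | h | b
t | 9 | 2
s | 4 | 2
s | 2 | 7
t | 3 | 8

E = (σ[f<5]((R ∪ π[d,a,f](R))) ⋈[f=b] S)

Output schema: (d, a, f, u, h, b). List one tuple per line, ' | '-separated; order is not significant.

Subexpression sizes:
  R → 5
  R → 5
  π[d,a,f](R) → 5
  (R ∪ π[d,a,f](R)) → 10
  σ[f<5]((R ∪ π[d,a,f](R))) → 8
  S → 4
  (σ[f<5]((R ∪ π[d,a,f](R))) ⋈[f=b] S) → 8

== RESULT ==
d | a | f | u | h | b
5 | 1 | 2 | s | 4 | 2
5 | 1 | 2 | s | 4 | 2
5 | 1 | 2 | t | 9 | 2
5 | 1 | 2 | t | 9 | 2
7 | 2 | 2 | s | 4 | 2
7 | 2 | 2 | s | 4 | 2
7 | 2 | 2 | t | 9 | 2
7 | 2 | 2 | t | 9 | 2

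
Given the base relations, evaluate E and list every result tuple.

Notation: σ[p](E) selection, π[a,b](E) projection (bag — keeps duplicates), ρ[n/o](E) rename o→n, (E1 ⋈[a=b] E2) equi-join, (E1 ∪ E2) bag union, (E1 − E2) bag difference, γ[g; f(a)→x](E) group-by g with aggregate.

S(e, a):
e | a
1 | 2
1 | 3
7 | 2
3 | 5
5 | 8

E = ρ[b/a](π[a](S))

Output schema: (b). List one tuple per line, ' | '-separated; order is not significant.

Per-node cardinality:
  S → 5
  π[a](S) → 5
  ρ[b/a](π[a](S)) → 5

== RESULT ==
b
2
2
3
5
8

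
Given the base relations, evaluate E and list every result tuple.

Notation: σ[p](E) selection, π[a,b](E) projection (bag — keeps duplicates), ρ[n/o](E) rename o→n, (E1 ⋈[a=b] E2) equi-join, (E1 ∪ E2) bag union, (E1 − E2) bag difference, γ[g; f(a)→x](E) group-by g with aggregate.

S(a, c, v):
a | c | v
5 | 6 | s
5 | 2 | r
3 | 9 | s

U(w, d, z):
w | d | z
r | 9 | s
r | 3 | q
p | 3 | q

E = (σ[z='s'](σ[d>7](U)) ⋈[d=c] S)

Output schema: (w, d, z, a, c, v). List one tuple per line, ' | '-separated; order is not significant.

Subexpression sizes:
  U → 3
  σ[d>7](U) → 1
  σ[z='s'](σ[d>7](U)) → 1
  S → 3
  (σ[z='s'](σ[d>7](U)) ⋈[d=c] S) → 1

== RESULT ==
w | d | z | a | c | v
r | 9 | s | 3 | 9 | s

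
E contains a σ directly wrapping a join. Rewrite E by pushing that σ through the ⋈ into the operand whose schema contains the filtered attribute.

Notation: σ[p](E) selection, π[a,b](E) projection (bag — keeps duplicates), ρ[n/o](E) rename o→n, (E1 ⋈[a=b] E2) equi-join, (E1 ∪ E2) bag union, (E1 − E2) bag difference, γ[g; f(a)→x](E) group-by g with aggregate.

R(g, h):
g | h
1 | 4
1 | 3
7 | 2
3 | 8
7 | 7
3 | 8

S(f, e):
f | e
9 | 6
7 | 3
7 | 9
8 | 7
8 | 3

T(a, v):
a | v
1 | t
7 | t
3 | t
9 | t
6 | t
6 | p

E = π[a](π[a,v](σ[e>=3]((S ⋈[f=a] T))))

σ filters on e, owned by the left side.
E' = π[a](π[a,v]((σ[e>=3](S) ⋈[f=a] T)))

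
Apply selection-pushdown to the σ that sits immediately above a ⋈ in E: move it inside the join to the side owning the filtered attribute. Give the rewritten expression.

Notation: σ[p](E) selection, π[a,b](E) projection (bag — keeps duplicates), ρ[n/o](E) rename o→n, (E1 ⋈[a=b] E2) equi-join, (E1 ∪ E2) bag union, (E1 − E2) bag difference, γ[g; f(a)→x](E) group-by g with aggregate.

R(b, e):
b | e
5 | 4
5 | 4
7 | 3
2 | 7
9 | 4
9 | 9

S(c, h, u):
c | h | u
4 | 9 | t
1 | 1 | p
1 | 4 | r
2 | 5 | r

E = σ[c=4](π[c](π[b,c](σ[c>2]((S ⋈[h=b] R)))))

σ filters on c, owned by the left side.
E' = σ[c=4](π[c](π[b,c]((σ[c>2](S) ⋈[h=b] R))))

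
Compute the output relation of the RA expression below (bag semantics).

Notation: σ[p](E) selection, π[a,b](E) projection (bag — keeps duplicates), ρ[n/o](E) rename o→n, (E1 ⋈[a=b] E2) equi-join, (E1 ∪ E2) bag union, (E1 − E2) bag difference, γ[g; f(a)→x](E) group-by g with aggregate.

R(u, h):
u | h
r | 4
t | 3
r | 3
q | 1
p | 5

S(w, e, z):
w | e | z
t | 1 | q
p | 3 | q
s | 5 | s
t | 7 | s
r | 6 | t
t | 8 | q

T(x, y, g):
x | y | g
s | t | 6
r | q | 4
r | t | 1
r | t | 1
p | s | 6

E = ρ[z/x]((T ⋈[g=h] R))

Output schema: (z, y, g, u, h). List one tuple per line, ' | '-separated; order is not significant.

Row counts bottom-up:
  T → 5
  R → 5
  (T ⋈[g=h] R) → 3
  ρ[z/x]((T ⋈[g=h] R)) → 3

== RESULT ==
z | y | g | u | h
r | q | 4 | r | 4
r | t | 1 | q | 1
r | t | 1 | q | 1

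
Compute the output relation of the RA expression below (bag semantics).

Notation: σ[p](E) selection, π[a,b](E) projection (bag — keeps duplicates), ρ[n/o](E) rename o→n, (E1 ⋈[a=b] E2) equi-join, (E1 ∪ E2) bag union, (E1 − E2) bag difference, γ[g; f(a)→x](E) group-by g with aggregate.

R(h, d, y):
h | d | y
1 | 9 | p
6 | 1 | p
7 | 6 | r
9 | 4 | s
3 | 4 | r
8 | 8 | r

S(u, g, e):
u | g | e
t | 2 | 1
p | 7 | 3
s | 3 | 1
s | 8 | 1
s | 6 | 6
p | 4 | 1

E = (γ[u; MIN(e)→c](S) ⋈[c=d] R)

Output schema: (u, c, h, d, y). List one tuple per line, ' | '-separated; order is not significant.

Stepwise |·|:
  S → 6
  γ[u; MIN(e)→c](S) → 3
  R → 6
  (γ[u; MIN(e)→c](S) ⋈[c=d] R) → 3

== RESULT ==
u | c | h | d | y
p | 1 | 6 | 1 | p
s | 1 | 6 | 1 | p
t | 1 | 6 | 1 | p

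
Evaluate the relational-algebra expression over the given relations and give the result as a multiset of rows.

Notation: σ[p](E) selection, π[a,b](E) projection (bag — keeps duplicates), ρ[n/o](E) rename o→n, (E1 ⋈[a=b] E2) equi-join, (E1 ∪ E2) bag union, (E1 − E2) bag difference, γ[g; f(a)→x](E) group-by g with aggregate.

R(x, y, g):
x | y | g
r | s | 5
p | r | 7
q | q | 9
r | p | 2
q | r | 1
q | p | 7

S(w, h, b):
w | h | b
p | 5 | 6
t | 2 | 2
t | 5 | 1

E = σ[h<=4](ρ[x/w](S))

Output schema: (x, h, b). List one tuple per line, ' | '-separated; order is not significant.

Row counts bottom-up:
  S → 3
  ρ[x/w](S) → 3
  σ[h<=4](ρ[x/w](S)) → 1

== RESULT ==
x | h | b
t | 2 | 2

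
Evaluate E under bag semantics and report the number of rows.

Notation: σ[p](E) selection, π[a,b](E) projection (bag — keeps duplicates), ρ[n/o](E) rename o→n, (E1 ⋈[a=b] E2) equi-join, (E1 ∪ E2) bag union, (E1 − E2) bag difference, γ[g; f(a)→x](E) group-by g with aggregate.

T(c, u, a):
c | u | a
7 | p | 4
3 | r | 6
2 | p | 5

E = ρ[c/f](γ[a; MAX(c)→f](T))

Row counts bottom-up:
  T → 3
  γ[a; MAX(c)→f](T) → 3
  ρ[c/f](γ[a; MAX(c)→f](T)) → 3

|E| = 3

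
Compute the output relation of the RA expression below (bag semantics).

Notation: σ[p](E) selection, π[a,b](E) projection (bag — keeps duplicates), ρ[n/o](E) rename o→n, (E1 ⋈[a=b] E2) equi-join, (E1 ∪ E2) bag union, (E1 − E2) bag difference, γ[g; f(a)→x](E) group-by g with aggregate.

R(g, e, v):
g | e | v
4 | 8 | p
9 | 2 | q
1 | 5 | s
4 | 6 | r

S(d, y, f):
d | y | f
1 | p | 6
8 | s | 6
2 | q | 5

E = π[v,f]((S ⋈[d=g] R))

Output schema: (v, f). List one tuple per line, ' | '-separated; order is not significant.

Per-node cardinality:
  S → 3
  R → 4
  (S ⋈[d=g] R) → 1
  π[v,f]((S ⋈[d=g] R)) → 1

== RESULT ==
v | f
s | 6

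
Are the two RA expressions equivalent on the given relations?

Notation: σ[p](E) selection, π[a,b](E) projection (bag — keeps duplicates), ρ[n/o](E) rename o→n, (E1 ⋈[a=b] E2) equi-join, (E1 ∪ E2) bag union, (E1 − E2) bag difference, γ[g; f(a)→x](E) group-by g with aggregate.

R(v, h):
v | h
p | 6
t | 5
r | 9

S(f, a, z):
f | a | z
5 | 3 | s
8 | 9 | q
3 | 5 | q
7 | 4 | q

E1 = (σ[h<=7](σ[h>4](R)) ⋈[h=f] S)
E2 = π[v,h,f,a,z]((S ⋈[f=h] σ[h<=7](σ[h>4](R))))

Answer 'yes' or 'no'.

E1 row counts bottom-up:
  R → 3
  σ[h>4](R) → 3
  σ[h<=7](σ[h>4](R)) → 2
  S → 4
  (σ[h<=7](σ[h>4](R)) ⋈[h=f] S) → 1
E2 row counts bottom-up:
  S → 4
  R → 3
  σ[h>4](R) → 3
  σ[h<=7](σ[h>4](R)) → 2
  (S ⋈[f=h] σ[h<=7](σ[h>4](R))) → 1
  π[v,h,f,a,z]((S ⋈[f=h] σ[h<=7](σ[h>4](R)))) → 1

E1 and E2 produce the same multiset:
v | h | f | a | z
t | 5 | 5 | 3 | s

yes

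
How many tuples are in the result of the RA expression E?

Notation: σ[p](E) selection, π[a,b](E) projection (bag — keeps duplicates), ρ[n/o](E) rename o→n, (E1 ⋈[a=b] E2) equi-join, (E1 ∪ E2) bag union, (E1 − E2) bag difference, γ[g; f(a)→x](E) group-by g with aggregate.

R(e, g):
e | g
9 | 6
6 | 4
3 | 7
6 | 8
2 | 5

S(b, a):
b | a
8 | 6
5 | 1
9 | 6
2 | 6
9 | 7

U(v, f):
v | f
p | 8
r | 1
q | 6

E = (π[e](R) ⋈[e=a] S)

Subexpression sizes:
  R → 5
  π[e](R) → 5
  S → 5
  (π[e](R) ⋈[e=a] S) → 6

|E| = 6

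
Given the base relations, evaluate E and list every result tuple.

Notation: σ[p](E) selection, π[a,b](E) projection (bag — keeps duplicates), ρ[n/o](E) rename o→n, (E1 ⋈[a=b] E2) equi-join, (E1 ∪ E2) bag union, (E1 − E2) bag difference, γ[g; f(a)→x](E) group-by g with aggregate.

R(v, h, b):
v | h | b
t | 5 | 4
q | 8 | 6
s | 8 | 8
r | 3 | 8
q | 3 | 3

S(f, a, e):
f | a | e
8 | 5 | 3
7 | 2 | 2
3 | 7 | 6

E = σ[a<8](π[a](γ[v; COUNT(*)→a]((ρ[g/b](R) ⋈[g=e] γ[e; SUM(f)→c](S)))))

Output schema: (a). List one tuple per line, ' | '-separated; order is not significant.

Row counts bottom-up:
  R → 5
  ρ[g/b](R) → 5
  S → 3
  γ[e; SUM(f)→c](S) → 3
  (ρ[g/b](R) ⋈[g=e] γ[e; SUM(f)→c](S)) → 2
  γ[v; COUNT(*)→a]((ρ[g/b](R) ⋈[g=e] γ[e; SUM(f)→c](S))) → 1
  π[a](γ[v; COUNT(*)→a]((ρ[g/b](R) ⋈[g=e] γ[e; SUM(f)→c](S)))) → 1
  σ[a<8](π[a](γ[v; COUNT(*)→a]((ρ[g/b](R) ⋈[g=e] γ[e; SUM(f)→c](S))))) → 1

== RESULT ==
a
2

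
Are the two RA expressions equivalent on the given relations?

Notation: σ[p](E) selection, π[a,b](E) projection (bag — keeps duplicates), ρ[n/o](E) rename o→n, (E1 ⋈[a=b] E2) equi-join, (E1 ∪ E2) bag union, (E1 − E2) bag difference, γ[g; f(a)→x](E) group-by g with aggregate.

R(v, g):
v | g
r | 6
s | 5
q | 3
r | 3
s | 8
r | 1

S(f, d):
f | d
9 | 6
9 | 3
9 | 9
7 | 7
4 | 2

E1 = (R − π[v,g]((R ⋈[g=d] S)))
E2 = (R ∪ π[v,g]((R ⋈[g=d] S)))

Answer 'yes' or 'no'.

E1 stepwise |·|:
  R → 6
  R → 6
  S → 5
  (R ⋈[g=d] S) → 3
  π[v,g]((R ⋈[g=d] S)) → 3
  (R − π[v,g]((R ⋈[g=d] S))) → 3
E2 stepwise |·|:
  R → 6
  R → 6
  S → 5
  (R ⋈[g=d] S) → 3
  π[v,g]((R ⋈[g=d] S)) → 3
  (R ∪ π[v,g]((R ⋈[g=d] S))) → 9

E1 result:
v | g
r | 1
s | 5
s | 8
E2 result:
v | g
q | 3
q | 3
r | 1
r | 3
r | 3
r | 6
r | 6
s | 5
s | 8
Witness: ('r', 3) appears 0× in E1 but 2× in E2.

no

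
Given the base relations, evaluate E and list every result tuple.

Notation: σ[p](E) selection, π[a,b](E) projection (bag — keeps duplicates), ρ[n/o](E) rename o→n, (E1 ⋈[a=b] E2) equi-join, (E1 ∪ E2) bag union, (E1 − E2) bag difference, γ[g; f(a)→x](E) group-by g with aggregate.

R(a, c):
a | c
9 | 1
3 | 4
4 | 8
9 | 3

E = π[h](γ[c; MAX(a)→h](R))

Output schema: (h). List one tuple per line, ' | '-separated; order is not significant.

Stepwise |·|:
  R → 4
  γ[c; MAX(a)→h](R) → 4
  π[h](γ[c; MAX(a)→h](R)) → 4

== RESULT ==
h
3
4
9
9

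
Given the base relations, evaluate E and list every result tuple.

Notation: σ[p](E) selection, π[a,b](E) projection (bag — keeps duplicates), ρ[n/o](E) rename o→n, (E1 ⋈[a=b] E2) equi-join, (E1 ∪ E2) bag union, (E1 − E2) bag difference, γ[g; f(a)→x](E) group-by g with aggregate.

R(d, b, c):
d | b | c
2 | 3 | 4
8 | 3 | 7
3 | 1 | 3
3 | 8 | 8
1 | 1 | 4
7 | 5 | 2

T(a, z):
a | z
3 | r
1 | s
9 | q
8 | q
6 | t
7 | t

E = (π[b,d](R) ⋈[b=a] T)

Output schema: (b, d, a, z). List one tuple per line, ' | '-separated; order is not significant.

Subexpression sizes:
  R → 6
  π[b,d](R) → 6
  T → 6
  (π[b,d](R) ⋈[b=a] T) → 5

== RESULT ==
b | d | a | z
1 | 1 | 1 | s
1 | 3 | 1 | s
3 | 2 | 3 | r
3 | 8 | 3 | r
8 | 3 | 8 | q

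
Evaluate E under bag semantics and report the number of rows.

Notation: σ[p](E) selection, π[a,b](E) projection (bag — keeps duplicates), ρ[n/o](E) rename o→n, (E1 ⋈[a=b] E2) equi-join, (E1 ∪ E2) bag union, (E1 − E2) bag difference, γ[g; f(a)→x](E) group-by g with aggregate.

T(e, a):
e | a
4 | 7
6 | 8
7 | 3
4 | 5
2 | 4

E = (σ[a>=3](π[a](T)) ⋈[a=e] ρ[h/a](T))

Row counts bottom-up:
  T → 5
  π[a](T) → 5
  σ[a>=3](π[a](T)) → 5
  T → 5
  ρ[h/a](T) → 5
  (σ[a>=3](π[a](T)) ⋈[a=e] ρ[h/a](T)) → 3

|E| = 3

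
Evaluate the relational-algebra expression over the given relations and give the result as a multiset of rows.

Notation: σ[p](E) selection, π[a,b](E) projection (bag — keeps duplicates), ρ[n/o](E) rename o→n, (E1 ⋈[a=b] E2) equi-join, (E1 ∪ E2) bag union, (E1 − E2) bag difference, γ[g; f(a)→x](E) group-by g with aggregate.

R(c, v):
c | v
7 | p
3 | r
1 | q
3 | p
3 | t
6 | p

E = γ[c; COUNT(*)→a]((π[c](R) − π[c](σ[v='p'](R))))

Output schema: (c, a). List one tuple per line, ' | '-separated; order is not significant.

Stepwise |·|:
  R → 6
  π[c](R) → 6
  R → 6
  σ[v='p'](R) → 3
  π[c](σ[v='p'](R)) → 3
  (π[c](R) − π[c](σ[v='p'](R))) → 3
  γ[c; COUNT(*)→a]((π[c](R) − π[c](σ[v='p'](R)))) → 2

== RESULT ==
c | a
1 | 1
3 | 2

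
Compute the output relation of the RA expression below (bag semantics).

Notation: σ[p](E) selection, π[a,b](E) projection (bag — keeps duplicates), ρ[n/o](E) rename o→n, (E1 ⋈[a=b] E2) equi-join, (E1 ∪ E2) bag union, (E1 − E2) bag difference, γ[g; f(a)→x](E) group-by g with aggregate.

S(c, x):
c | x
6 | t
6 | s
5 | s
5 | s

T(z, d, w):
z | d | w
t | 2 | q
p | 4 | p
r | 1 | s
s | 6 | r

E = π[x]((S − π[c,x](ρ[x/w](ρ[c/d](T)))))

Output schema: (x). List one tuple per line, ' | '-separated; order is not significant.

Stepwise |·|:
  S → 4
  T → 4
  ρ[c/d](T) → 4
  ρ[x/w](ρ[c/d](T)) → 4
  π[c,x](ρ[x/w](ρ[c/d](T))) → 4
  (S − π[c,x](ρ[x/w](ρ[c/d](T)))) → 4
  π[x]((S − π[c,x](ρ[x/w](ρ[c/d](T))))) → 4

== RESULT ==
x
s
s
s
t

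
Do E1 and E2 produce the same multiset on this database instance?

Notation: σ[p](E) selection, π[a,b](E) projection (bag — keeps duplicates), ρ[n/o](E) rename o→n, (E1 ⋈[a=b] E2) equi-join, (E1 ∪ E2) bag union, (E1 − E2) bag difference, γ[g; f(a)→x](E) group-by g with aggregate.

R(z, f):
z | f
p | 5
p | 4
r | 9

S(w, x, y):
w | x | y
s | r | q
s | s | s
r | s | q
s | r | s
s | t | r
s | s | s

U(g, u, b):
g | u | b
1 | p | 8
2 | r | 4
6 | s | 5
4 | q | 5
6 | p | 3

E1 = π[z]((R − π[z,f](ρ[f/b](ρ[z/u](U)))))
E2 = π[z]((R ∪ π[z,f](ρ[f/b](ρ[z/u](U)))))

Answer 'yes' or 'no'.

E1 row counts bottom-up:
  R → 3
  U → 5
  ρ[z/u](U) → 5
  ρ[f/b](ρ[z/u](U)) → 5
  π[z,f](ρ[f/b](ρ[z/u](U))) → 5
  (R − π[z,f](ρ[f/b](ρ[z/u](U)))) → 3
  π[z]((R − π[z,f](ρ[f/b](ρ[z/u](U))))) → 3
E2 row counts bottom-up:
  R → 3
  U → 5
  ρ[z/u](U) → 5
  ρ[f/b](ρ[z/u](U)) → 5
  π[z,f](ρ[f/b](ρ[z/u](U))) → 5
  (R ∪ π[z,f](ρ[f/b](ρ[z/u](U)))) → 8
  π[z]((R ∪ π[z,f](ρ[f/b](ρ[z/u](U))))) → 8

E1 result:
z
p
p
r
E2 result:
z
p
p
p
p
q
r
r
s
Witness: ('s',) appears 0× in E1 but 1× in E2.

no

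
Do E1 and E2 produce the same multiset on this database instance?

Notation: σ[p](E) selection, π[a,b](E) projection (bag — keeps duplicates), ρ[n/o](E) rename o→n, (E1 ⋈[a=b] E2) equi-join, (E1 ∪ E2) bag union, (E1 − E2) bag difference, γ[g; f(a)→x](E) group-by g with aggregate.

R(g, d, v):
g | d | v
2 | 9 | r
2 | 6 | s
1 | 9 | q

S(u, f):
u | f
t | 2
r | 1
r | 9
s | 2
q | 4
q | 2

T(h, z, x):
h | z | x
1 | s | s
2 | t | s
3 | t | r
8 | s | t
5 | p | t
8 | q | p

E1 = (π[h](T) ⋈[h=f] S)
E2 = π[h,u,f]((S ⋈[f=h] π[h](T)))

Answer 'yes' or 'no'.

E1 row counts bottom-up:
  T → 6
  π[h](T) → 6
  S → 6
  (π[h](T) ⋈[h=f] S) → 4
E2 row counts bottom-up:
  S → 6
  T → 6
  π[h](T) → 6
  (S ⋈[f=h] π[h](T)) → 4
  π[h,u,f]((S ⋈[f=h] π[h](T))) → 4

E1 and E2 produce the same multiset:
h | u | f
1 | r | 1
2 | q | 2
2 | s | 2
2 | t | 2

yes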